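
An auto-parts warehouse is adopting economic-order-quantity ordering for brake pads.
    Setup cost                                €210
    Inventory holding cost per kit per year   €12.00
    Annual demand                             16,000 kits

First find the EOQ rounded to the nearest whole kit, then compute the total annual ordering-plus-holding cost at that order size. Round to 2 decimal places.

€8,979.98

Q* = √(2·D·S / H) = √(2·16,000·210 / 12) = √560,000.0 ≈ 748.33 → Q = 748 kits
Annual ordering cost = (D/Q)·S = (16,000/748) × 210 = €4,491.98
Annual holding cost  = (Q/2)·H = (748/2) × 12 = €4,488.00
Total = €4,491.98 + €4,488.00 = €8,979.98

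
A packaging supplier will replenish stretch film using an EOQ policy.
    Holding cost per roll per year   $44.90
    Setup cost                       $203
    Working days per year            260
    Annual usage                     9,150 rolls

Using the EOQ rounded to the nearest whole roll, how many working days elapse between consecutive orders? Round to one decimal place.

Optimal lot size Q* = (2 × 9,150 × $203 / $44.9)^½ ≈ 287.64 → Q = 288 rolls
Cycle time = (working days × Q)/D = (260 × 288) / 9,150 = 8.184 days

8.2 days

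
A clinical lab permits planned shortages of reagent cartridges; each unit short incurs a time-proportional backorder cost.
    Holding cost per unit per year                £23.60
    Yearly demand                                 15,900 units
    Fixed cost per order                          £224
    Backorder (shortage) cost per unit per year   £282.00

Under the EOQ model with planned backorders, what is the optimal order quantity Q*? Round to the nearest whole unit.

572 units

Basic EOQ = √(2·15,900·224/23.6) = 549.391
Backorder adjustment √((H+b)/b) = √((23.6+282)/282) = 1.0410
Q* = 549.391 × 1.0410 ≈ 571.92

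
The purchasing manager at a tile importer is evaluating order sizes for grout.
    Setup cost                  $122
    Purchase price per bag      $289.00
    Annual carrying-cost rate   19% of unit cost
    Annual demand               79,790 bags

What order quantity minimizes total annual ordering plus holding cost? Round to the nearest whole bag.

595 bags

Carrying cost H = $289 × 19% = $54.9100/bag/yr
Optimal lot size Q* = (2 × 79,790 × $122 / $54.91)^½ ≈ 595.45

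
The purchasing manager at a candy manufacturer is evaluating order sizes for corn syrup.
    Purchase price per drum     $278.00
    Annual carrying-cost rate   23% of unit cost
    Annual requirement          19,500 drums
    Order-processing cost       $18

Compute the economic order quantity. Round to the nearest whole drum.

Holding cost per drum per year: H = 23% × $278 = $63.9400
EOQ = √(2DS/H) = √(2 × 19,500 × 18 / 63.94)
    = √(10,979.04) ≈ 104.78

105 drums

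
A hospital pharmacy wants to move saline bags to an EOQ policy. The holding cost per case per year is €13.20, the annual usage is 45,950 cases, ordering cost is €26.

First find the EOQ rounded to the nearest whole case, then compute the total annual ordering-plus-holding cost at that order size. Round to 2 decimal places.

€5,616.06

Q* = √(2·D·S / H) = √(2·45,950·26 / 13.2) = √181,015.2 ≈ 425.46 → Q = 425 cases
Ordering: D/Q × S = 45,950/425 × €26 = €2,811.06
Holding:  Q/2 × H = 425/2 × €13.2 = €2,805.00
Total = €2,811.06 + €2,805.00 = €5,616.06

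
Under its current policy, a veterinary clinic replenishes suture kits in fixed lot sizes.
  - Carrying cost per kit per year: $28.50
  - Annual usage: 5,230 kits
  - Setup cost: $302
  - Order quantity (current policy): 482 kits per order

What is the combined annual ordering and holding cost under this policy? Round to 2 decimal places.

$10,145.39

Ordering: D/Q × S = 5,230/482 × $302 = $3,276.89
Holding:  Q/2 × H = 482/2 × $28.5 = $6,868.50
Total = $3,276.89 + $6,868.50 = $10,145.39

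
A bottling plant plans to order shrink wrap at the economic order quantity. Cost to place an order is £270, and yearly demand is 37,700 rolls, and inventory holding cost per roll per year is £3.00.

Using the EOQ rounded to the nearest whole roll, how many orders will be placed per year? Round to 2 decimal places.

Q* = √(2·D·S / H) = √(2·37,700·270 / 3) = √6,786,000.0 ≈ 2,605.00 → Q = 2,605
Orders per year = D/Q = 37,700 / 2,605 = 14.472

14.47 orders per year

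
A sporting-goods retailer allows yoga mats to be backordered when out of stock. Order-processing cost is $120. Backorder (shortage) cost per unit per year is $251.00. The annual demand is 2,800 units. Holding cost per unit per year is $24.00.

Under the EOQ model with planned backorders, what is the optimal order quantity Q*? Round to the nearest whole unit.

Q* = √(2DS/H) · √((H + b)/b)
   = √(2 × 2,800 × 120 / 24) · √((24 + 251) / 251)
   = 167.332 × 1.0467 ≈ 175.15

175 units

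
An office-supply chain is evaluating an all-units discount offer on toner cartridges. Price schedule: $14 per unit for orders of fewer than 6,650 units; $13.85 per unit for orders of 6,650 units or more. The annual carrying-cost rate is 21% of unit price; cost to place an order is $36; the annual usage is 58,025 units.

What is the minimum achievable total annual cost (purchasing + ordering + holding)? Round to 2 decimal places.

$813,631.13

H₁ = 21%×$14 = $2.9400;  H₂ = 21%×$13.85 = $2.9085
EOQ₁ = √(2×58,025×36/2.9400) = 1,192.07  (< 6,650, feasible at tier 1)
EOQ₂ = √(2×58,025×36/2.9085) = 1,198.50  (< 6,650 → use Q = 6,650 at tier-2 price)
TC(tier 1 (EOQ₁), Q≈1,192.1) = $815,854.67
TC(tier 2, Q≈6,650.0) = $813,631.13
Minimum at tier 2: $813,631.13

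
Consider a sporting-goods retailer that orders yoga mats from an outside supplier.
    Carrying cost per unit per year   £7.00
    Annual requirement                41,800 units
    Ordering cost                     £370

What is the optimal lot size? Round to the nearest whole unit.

Optimal lot size Q* = (2 × 41,800 × £370 / £7)^½ ≈ 2,102.11

2,102 units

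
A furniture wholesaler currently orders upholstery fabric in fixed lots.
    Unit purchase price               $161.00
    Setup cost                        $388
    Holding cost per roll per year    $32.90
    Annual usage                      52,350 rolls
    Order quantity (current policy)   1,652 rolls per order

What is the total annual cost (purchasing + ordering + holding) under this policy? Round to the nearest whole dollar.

Orders/yr = 52,350/1,652 = 31.689; ordering cost = 31.689 × $388 = $12,295.28
Average inventory = 1,652/2 = 826; holding cost = 826 × $32.9 = $27,175.40
Purchase cost = D·C = 52,350 × 161 = $8,428,350.00
Total = $12,295.28 + $27,175.40 + $8,428,350.00 = $8,467,820.68

$8,467,821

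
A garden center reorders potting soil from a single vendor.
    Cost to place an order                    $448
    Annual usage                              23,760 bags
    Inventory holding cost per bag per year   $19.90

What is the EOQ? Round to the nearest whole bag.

1,034 bags

Optimal lot size Q* = (2 × 23,760 × $448 / $19.9)^½ ≈ 1,034.31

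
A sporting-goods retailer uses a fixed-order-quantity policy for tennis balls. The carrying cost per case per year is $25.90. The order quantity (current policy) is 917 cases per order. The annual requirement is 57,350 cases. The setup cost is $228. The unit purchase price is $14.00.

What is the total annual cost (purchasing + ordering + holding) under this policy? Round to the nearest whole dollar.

Annual ordering cost = (D/Q)·S = (57,350/917) × 228 = $14,259.32
Annual holding cost  = (Q/2)·H = (917/2) × 25.9 = $11,875.15
Purchase cost = D·C = 57,350 × 14 = $802,900.00
Total = $14,259.32 + $11,875.15 + $802,900.00 = $829,034.47

$829,034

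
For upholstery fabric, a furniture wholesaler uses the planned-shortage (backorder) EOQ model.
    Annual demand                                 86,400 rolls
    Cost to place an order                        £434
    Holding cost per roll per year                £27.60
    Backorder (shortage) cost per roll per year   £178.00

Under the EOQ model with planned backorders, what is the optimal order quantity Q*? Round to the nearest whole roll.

1,772 rolls

Q* = √(2DS/H) · √((H + b)/b)
   = √(2 × 86,400 × 434 / 27.6) · √((27.6 + 178) / 178)
   = 1,648.398 × 1.0747 ≈ 1,771.59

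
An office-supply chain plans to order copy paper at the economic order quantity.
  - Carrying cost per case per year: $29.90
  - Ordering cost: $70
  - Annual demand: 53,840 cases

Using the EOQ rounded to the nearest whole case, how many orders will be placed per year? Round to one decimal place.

Optimal lot size Q* = (2 × 53,840 × $70 / $29.9)^½ ≈ 502.09 → Q = 502
Orders per year = D/Q = 53,840 / 502 = 107.251

107.3 orders per year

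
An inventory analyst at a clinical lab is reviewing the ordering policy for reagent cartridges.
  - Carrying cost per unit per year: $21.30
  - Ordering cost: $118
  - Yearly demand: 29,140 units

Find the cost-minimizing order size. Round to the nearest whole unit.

568 units

Optimal lot size Q* = (2 × 29,140 × $118 / $21.3)^½ ≈ 568.21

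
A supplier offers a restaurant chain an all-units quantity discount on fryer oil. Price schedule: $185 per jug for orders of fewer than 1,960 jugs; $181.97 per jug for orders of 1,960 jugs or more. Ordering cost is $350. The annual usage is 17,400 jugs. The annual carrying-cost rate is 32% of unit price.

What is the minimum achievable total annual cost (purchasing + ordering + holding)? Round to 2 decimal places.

$3,226,450.93

H₁ = 32%×$185 = $59.2000;  H₂ = 32%×$181.97 = $58.2304
EOQ₁ = √(2×17,400×350/59.2000) = 453.59  (< 1,960, feasible at tier 1)
EOQ₂ = √(2×17,400×350/58.2304) = 457.35  (< 1,960 → use Q = 1,960 at tier-2 price)
TC(tier 1 (EOQ₁), Q≈453.6) = $3,245,852.49
TC(tier 2, Q≈1,960.0) = $3,226,450.93
Minimum at tier 2: $3,226,450.93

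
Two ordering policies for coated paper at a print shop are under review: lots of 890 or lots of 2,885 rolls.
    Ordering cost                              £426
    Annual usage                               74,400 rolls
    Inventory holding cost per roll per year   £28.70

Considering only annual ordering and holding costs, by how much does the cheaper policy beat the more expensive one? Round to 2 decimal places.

TC(Q) = (D/Q)S + (Q/2)H
TC(890) = (74,400/890)×426 + (890/2)×28.7 = £48,383.19
TC(2,885) = (74,400/2,885)×426 + (2,885/2)×28.7 = £52,385.68
Cheaper: Q = 890.  Difference = £4,002.49

£4,002.49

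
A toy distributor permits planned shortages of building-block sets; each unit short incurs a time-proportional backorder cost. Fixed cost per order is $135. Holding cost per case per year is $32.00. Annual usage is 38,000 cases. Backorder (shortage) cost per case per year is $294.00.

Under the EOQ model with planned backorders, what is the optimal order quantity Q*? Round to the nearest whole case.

Basic EOQ = √(2·38,000·135/32) = 566.238
Backorder adjustment √((H+b)/b) = √((32+294)/294) = 1.0530
Q* = 566.238 × 1.0530 ≈ 596.26

596 cases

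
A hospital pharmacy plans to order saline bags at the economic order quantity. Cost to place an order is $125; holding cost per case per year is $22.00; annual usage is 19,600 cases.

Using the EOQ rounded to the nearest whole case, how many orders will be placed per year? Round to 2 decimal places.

41.53 orders per year

EOQ = √(2DS/H) = √(2 × 19,600 × 125 / 22)
    = √(222,727.27) ≈ 471.94 → Q = 472
Orders per year = D/Q = 19,600 / 472 = 41.525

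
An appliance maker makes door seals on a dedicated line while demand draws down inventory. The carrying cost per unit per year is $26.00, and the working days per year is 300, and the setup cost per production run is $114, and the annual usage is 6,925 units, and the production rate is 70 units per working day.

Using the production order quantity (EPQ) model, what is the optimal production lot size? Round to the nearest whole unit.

301 units

Daily demand d = 6,925/300 = 23.083; p = 70; 1 − d/p = 0.67024
EPQ = √(2DS / (H(1 − d/p)))
    = √(2 × 6,925 × 114 / (26 × 0.67024)) ≈ 301.01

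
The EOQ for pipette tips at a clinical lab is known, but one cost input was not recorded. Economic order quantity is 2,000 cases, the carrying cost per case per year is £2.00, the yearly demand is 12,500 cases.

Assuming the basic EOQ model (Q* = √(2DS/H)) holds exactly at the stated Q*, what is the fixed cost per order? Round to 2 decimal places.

From Q* = √(2DS/H) ⇒ Q*² = 2DS/H.
S = Q²H / (2D) = 2,000² × 2 / (2 × 12,500) = 320.0000

£320.00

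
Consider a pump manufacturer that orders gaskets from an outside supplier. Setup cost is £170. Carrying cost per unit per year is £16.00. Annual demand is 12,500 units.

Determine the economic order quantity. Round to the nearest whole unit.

515 units

2DS/H = 2·12,500·170/16 = 265,625.00
EOQ = √265,625.00 ≈ 515.39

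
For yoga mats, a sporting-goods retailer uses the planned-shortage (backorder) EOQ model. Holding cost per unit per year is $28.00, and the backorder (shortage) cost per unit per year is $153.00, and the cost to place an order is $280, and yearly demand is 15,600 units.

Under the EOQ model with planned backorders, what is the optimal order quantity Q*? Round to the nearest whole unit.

608 units

Basic EOQ = √(2·15,600·280/28) = 558.570
Backorder adjustment √((H+b)/b) = √((28+153)/153) = 1.0877
Q* = 558.570 × 1.0877 ≈ 607.53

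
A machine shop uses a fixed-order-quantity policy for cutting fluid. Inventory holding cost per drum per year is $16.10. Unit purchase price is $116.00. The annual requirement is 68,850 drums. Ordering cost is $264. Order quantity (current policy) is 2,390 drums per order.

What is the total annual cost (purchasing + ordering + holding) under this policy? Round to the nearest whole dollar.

Orders/yr = 68,850/2,390 = 28.808; ordering cost = 28.808 × $264 = $7,605.19
Average inventory = 2,390/2 = 1195; holding cost = 1195 × $16.1 = $19,239.50
Purchase cost = D·C = 68,850 × 116 = $7,986,600.00
Total = $7,605.19 + $19,239.50 + $7,986,600.00 = $8,013,444.69

$8,013,445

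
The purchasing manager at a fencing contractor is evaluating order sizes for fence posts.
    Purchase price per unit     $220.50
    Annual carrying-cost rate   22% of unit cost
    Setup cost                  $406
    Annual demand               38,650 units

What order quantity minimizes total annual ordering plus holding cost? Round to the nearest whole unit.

804 units

H = i·C = 0.22 × $220.5 = $48.5100 per unit-year
EOQ = √(2DS/H) = √(2 × 38,650 × 406 / 48.51)
    = √(646,955.27) ≈ 804.34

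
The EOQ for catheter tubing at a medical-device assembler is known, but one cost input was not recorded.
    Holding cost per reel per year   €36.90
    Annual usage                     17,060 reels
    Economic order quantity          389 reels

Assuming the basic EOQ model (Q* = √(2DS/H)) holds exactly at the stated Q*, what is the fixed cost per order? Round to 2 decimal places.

€163.65

EOQ relation: Q² = 2DS/H, so rearrange for the unknown.
S = Q²H / (2D) = 389² × 36.9 / (2 × 17,060) = 163.6502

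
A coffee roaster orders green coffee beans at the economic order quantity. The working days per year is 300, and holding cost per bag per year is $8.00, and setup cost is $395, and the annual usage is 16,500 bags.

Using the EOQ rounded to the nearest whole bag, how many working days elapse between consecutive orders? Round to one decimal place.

23.2 days

2DS/H = 2·16,500·395/8 = 1,629,375.00
EOQ = √1,629,375.00 ≈ 1,276.47 → Q = 1,276 bags
Cycle time = (working days × Q)/D = (300 × 1,276) / 16,500 = 23.200 days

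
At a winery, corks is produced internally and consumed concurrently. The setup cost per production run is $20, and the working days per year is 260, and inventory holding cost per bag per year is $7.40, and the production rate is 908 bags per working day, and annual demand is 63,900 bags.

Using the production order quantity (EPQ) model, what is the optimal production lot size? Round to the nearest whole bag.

688 bags

d = 63,900/260 = 245.7692 bags/day;  effective holding cost H(1 − d/p) = 7.4·(1 − 245.7692/908) = 5.39703
Q* = √(2DS / H_eff) = √(2·63,900·20 / 5.39703) ≈ 688.18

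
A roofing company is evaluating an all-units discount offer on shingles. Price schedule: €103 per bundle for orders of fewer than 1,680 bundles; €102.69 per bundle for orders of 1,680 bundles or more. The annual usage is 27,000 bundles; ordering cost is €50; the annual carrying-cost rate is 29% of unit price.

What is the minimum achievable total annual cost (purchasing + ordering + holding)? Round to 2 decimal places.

H₁ = 29%×€103 = €29.8700;  H₂ = 29%×€102.69 = €29.7801
EOQ₁ = √(2×27,000×50/29.8700) = 300.65  (< 1,680, feasible at tier 1)
EOQ₂ = √(2×27,000×50/29.7801) = 301.11  (< 1,680 → use Q = 1,680 at tier-2 price)
TC(tier 1 (EOQ₁), Q≈300.7) = €2,789,980.48
TC(tier 2, Q≈1,680.0) = €2,798,448.86
Minimum at tier 1 (EOQ₁): €2,789,980.48

€2,789,980.48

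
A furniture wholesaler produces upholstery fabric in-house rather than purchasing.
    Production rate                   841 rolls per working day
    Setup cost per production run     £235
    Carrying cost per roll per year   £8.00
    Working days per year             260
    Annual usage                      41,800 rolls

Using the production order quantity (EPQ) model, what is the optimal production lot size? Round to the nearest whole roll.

1,742 rolls

Daily demand d = 41,800/260 = 160.769; p = 841; 1 − d/p = 0.80884
EPQ = √(2DS / (H(1 − d/p)))
    = √(2 × 41,800 × 235 / (8 × 0.80884)) ≈ 1,742.46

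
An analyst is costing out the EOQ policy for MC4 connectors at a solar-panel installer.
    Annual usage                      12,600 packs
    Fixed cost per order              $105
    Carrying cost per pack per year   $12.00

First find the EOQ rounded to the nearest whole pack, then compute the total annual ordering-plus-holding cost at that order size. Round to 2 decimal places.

$5,634.89

Optimal lot size Q* = (2 × 12,600 × $105 / $12)^½ ≈ 469.57 → Q = 470 packs
Orders/yr = 12,600/470 = 26.809; ordering cost = 26.809 × $105 = $2,814.89
Average inventory = 470/2 = 235; holding cost = 235 × $12 = $2,820.00
Total = $2,814.89 + $2,820.00 = $5,634.89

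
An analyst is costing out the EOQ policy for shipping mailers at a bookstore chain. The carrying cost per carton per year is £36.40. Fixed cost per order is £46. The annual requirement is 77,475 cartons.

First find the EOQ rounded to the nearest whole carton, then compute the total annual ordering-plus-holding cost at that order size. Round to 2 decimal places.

2DS/H = 2·77,475·46/36.4 = 195,815.93
EOQ = √195,815.93 ≈ 442.51 → Q = 443 cartons
Annual ordering cost = (D/Q)·S = (77,475/443) × 46 = £8,044.81
Annual holding cost  = (Q/2)·H = (443/2) × 36.4 = £8,062.60
Total = £8,044.81 + £8,062.60 = £16,107.41

£16,107.41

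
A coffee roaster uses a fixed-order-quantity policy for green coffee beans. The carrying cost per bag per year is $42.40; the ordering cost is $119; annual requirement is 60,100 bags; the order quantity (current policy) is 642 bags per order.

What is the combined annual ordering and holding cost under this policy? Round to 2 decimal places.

Orders/yr = 60,100/642 = 93.614; ordering cost = 93.614 × $119 = $11,140.03
Average inventory = 642/2 = 321; holding cost = 321 × $42.4 = $13,610.40
Total = $11,140.03 + $13,610.40 = $24,750.43

$24,750.43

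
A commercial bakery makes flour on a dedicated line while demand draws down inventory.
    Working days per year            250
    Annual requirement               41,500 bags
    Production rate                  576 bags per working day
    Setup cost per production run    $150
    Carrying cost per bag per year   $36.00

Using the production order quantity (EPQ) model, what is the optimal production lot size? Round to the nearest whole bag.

d = 41,500/250 = 166.0000 bags/day;  effective holding cost H(1 − d/p) = 36·(1 − 166.0000/576) = 25.62500
Q* = √(2DS / H_eff) = √(2·41,500·150 / 25.62500) ≈ 697.03

697 bags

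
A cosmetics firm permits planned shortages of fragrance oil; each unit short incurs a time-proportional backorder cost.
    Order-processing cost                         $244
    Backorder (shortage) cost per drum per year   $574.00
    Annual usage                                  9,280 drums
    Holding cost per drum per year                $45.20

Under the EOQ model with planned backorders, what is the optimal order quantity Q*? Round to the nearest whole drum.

Q* = √(2DS/H) · √((H + b)/b)
   = √(2 × 9,280 × 244 / 45.2) · √((45.2 + 574) / 574)
   = 316.530 × 1.0386 ≈ 328.76

329 drums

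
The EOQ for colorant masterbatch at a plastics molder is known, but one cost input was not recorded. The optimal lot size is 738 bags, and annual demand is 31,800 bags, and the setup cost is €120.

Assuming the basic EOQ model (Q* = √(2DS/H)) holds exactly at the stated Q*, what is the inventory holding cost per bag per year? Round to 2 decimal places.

EOQ relation: Q² = 2DS/H, so rearrange for the unknown.
H = 2DS / Q² = 2 × 31,800 × 120 / 738² = 14.0128

€14.01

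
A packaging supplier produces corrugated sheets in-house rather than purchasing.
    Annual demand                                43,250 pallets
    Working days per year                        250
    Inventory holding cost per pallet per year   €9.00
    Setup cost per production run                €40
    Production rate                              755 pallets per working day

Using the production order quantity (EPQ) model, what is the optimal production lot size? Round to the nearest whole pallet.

706 pallets

Daily demand d = 43,250/250 = 173.000; p = 755; 1 − d/p = 0.77086
EPQ = √(2DS / (H(1 − d/p)))
    = √(2 × 43,250 × 40 / (9 × 0.77086)) ≈ 706.20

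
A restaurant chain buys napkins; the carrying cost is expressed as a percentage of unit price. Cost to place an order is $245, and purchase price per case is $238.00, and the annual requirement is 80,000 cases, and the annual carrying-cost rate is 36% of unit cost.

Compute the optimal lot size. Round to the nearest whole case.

Carrying cost H = $238 × 36% = $85.6800/case/yr
2DS/H = 2·80,000·245/85.68 = 457,516.34
EOQ = √457,516.34 ≈ 676.40

676 cases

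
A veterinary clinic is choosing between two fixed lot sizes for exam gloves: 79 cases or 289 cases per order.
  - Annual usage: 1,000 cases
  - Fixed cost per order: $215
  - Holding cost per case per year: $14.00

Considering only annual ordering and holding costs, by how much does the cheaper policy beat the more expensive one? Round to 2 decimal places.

$507.57

For each Q, cost = (D/Q)·S + (Q/2)·H.
TC(79) = (1,000/79)×215 + (79/2)×14 = $3,274.52
TC(289) = (1,000/289)×215 + (289/2)×14 = $2,766.94
Cheaper: Q = 289.  Difference = $507.57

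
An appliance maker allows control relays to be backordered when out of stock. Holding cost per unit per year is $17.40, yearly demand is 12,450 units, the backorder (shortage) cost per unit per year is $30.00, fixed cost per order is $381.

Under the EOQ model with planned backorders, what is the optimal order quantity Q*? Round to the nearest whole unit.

928 units

Basic EOQ = √(2·12,450·381/17.4) = 738.393
Backorder adjustment √((H+b)/b) = √((17.4+30)/30) = 1.2570
Q* = 738.393 × 1.2570 ≈ 928.15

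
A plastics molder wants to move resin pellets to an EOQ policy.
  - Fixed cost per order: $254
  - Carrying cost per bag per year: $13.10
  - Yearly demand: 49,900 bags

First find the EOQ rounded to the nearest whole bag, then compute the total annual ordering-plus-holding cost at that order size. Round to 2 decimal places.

EOQ = √(2DS/H) = √(2 × 49,900 × 254 / 13.1)
    = √(1,935,053.44) ≈ 1,391.06 → Q = 1,391 bags
Ordering: D/Q × S = 49,900/1,391 × $254 = $9,111.86
Holding:  Q/2 × H = 1,391/2 × $13.1 = $9,111.05
Total = $9,111.86 + $9,111.05 = $18,222.91

$18,222.91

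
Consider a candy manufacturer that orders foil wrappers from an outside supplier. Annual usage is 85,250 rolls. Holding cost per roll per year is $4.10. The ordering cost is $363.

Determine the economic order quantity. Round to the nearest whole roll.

Q* = √(2·D·S / H) = √(2·85,250·363 / 4.1) = √15,095,487.8 ≈ 3,885.29

3,885 rolls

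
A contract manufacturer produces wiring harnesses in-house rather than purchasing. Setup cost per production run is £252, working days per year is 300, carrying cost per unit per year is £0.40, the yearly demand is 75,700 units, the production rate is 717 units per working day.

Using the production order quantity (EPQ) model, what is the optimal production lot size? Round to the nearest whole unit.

d = 75,700/300 = 252.3333 units/day;  effective holding cost H(1 − d/p) = 0.4·(1 − 252.3333/717) = 0.25923
Q* = √(2DS / H_eff) = √(2·75,700·252 / 0.25923) ≈ 12,131.71

12,132 units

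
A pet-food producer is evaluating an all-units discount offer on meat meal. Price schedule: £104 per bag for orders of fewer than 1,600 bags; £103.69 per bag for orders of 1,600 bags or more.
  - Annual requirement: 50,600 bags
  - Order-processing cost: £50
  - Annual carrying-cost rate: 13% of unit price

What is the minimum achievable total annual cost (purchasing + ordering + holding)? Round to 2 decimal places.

£5,259,079.01

H₁ = 13%×£104 = £13.5200;  H₂ = 13%×£103.69 = £13.4797
EOQ₁ = √(2×50,600×50/13.5200) = 611.77  (< 1,600, feasible at tier 1)
EOQ₂ = √(2×50,600×50/13.4797) = 612.68  (< 1,600 → use Q = 1,600 at tier-2 price)
TC(tier 1 (EOQ₁), Q≈611.8) = £5,270,671.11
TC(tier 2, Q≈1,600.0) = £5,259,079.01
Minimum at tier 2: £5,259,079.01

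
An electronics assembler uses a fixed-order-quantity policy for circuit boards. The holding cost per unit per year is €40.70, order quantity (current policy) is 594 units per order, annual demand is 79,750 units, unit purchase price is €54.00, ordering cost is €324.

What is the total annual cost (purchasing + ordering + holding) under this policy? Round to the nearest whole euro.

Orders/yr = 79,750/594 = 134.259; ordering cost = 134.259 × €324 = €43,500.00
Average inventory = 594/2 = 297; holding cost = 297 × €40.7 = €12,087.90
Purchase cost = D·C = 79,750 × 54 = €4,306,500.00
Total = €43,500.00 + €12,087.90 + €4,306,500.00 = €4,362,087.90

€4,362,088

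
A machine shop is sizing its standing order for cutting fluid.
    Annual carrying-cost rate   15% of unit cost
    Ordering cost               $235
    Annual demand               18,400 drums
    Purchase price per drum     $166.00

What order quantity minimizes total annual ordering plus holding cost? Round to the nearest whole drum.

589 drums

H = i·C = 0.15 × $166 = $24.9000 per drum-year
Optimal lot size Q* = (2 × 18,400 × $235 / $24.9)^½ ≈ 589.33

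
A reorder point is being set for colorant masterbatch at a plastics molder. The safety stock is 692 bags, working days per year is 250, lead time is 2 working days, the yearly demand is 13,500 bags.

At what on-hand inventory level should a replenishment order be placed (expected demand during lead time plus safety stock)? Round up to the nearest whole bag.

Daily demand d = 13,500 / 250 = 54.000 bags/day
Demand during lead time = 54.000 × 2 = 108.00
Reorder point = 108.00 + 692 = 800.00 → round up

800 bags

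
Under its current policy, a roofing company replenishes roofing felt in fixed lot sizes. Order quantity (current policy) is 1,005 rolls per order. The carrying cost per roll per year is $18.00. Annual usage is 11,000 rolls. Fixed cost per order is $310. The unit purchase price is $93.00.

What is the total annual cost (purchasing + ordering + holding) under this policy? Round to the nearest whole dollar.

$1,035,438

Annual ordering cost = (D/Q)·S = (11,000/1,005) × 310 = $3,393.03
Annual holding cost  = (Q/2)·H = (1,005/2) × 18 = $9,045.00
Purchase cost = D·C = 11,000 × 93 = $1,023,000.00
Total = $3,393.03 + $9,045.00 + $1,023,000.00 = $1,035,438.03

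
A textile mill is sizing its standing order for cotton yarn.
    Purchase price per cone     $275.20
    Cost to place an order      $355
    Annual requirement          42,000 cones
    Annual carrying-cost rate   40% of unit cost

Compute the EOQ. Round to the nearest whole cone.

H = i·C = 0.4 × $275.2 = $110.0800 per cone-year
2DS/H = 2·42,000·355/110.08 = 270,893.90
EOQ = √270,893.90 ≈ 520.47

520 cones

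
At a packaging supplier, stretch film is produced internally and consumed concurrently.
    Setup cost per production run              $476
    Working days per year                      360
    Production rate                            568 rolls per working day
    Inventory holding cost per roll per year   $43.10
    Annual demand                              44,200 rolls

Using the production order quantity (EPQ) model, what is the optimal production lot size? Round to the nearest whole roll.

1,116 rolls

d = 44,200/360 = 122.7778 rolls/day;  effective holding cost H(1 − d/p) = 43.1·(1 − 122.7778/568) = 33.78359
Q* = √(2DS / H_eff) = √(2·44,200·476 / 33.78359) ≈ 1,116.03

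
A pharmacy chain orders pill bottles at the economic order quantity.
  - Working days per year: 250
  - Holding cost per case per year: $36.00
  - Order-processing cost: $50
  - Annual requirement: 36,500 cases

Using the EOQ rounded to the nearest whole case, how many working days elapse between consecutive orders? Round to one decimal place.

2.2 days

2DS/H = 2·36,500·50/36 = 101,388.89
EOQ = √101,388.89 ≈ 318.42 → Q = 318 cases
Cycle time = (working days × Q)/D = (250 × 318) / 36,500 = 2.178 days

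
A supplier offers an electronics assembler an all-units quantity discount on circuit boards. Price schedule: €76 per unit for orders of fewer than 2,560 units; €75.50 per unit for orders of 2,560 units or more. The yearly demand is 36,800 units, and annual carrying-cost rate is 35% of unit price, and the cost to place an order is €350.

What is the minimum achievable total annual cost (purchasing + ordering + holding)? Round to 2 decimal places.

H₁ = 35%×€76 = €26.6000;  H₂ = 35%×€75.50 = €26.4250
EOQ₁ = √(2×36,800×350/26.6000) = 984.08  (< 2,560, feasible at tier 1)
EOQ₂ = √(2×36,800×350/26.4250) = 987.34  (< 2,560 → use Q = 2,560 at tier-2 price)
TC(tier 1 (EOQ₁), Q≈984.1) = €2,822,976.63
TC(tier 2, Q≈2,560.0) = €2,817,255.25
Minimum at tier 2: €2,817,255.25

€2,817,255.25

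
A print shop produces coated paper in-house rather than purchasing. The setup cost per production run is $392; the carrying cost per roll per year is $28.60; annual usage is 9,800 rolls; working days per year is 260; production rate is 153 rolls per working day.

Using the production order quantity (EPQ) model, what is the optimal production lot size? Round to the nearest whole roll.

597 rolls

Daily demand d = 9,800/260 = 37.692; p = 153; 1 − d/p = 0.75365
EPQ = √(2DS / (H(1 − d/p)))
    = √(2 × 9,800 × 392 / (28.6 × 0.75365)) ≈ 597.04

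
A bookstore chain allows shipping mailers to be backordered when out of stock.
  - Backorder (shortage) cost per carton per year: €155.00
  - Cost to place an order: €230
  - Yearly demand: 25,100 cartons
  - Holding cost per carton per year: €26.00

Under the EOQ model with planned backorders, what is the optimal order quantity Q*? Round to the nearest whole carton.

Basic EOQ = √(2·25,100·230/26) = 666.391
Backorder adjustment √((H+b)/b) = √((26+155)/155) = 1.0806
Q* = 666.391 × 1.0806 ≈ 720.12

720 cartons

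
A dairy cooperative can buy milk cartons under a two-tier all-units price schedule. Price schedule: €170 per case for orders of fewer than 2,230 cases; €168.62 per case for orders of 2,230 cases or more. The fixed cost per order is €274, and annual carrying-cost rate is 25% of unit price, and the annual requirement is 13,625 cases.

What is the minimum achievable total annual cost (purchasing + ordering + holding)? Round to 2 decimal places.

H₁ = 25%×€170 = €42.5000;  H₂ = 25%×€168.62 = €42.1550
EOQ₁ = √(2×13,625×274/42.5000) = 419.14  (< 2,230, feasible at tier 1)
EOQ₂ = √(2×13,625×274/42.1550) = 420.86  (< 2,230 → use Q = 2,230 at tier-2 price)
TC(tier 1 (EOQ₁), Q≈419.1) = €2,334,063.65
TC(tier 2, Q≈2,230.0) = €2,346,124.43
Minimum at tier 1 (EOQ₁): €2,334,063.65

€2,334,063.65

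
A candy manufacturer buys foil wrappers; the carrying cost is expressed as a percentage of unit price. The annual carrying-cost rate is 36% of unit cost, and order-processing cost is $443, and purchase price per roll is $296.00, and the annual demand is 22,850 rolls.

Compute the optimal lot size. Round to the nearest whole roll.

H = i·C = 0.36 × $296 = $106.5600 per roll-year
2DS/H = 2·22,850·443/106.56 = 189,987.80
EOQ = √189,987.80 ≈ 435.88

436 rolls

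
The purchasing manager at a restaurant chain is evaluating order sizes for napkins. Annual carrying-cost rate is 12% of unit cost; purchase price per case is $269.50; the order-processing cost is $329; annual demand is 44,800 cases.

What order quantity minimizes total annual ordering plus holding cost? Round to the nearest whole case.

955 cases

Holding cost per case per year: H = 12% × $269.5 = $32.3400
Q* = √(2·D·S / H) = √(2·44,800·329 / 32.34) = √911,515.2 ≈ 954.73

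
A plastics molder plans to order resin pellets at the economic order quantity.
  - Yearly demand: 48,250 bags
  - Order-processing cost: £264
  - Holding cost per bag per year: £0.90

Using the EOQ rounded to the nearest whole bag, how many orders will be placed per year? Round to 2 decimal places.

9.07 orders per year

Optimal lot size Q* = (2 × 48,250 × £264 / £0.9)^½ ≈ 5,320.40 → Q = 5,320
N = D/Q = 48,250/5,320 ≈ 9.070 orders/yr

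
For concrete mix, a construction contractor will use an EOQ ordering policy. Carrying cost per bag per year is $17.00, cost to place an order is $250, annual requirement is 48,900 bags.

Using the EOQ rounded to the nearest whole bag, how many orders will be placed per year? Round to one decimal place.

Optimal lot size Q* = (2 × 48,900 × $250 / $17)^½ ≈ 1,199.26 → Q = 1,199
N = D/Q = 48,900/1,199 ≈ 40.784 orders/yr

40.8 orders per year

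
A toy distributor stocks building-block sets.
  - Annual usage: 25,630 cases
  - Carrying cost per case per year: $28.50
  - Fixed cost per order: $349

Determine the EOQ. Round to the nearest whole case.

Optimal lot size Q* = (2 × 25,630 × $349 / $28.5)^½ ≈ 792.28

792 cases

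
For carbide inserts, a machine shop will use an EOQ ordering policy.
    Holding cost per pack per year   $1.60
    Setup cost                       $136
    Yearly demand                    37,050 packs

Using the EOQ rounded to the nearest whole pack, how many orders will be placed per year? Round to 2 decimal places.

Q* = √(2·D·S / H) = √(2·37,050·136 / 1.6) = √6,298,500.0 ≈ 2,509.68 → Q = 2,510
N = D/Q = 37,050/2,510 ≈ 14.761 orders/yr

14.76 orders per year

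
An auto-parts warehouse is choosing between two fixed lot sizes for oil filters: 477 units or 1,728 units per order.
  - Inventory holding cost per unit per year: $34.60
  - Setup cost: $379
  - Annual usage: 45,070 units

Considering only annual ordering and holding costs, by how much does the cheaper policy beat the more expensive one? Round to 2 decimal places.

Annual cost at Q: ordering D·S/Q plus holding Q·H/2.
TC(477) = (45,070/477)×379 + (477/2)×34.6 = $44,062.44
TC(1,728) = (45,070/1,728)×379 + (1,728/2)×34.6 = $39,779.54
Lots of 1,728 are cheaper by $4,282.89.

$4,282.89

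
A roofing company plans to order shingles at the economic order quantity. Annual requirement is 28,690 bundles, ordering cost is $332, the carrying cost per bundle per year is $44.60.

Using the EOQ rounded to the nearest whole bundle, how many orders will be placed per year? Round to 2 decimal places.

Q* = √(2·D·S / H) = √(2·28,690·332 / 44.6) = √427,133.6 ≈ 653.55 → Q = 654
Orders per year = D/Q = 28,690 / 654 = 43.869

43.87 orders per year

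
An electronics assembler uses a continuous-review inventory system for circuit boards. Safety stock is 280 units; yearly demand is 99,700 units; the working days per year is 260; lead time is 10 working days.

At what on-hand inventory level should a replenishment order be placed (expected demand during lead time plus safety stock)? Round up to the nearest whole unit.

4,115 units

Daily demand d = 99,700 / 260 = 383.462 units/day
Demand during lead time = 383.462 × 10 = 3,834.62
Reorder point = 3,834.62 + 280 = 4,114.62 → round up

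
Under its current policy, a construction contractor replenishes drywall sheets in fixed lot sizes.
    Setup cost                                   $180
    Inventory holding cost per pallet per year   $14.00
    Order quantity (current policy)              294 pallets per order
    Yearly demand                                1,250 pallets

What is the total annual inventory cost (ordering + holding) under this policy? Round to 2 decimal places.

$2,823.31

Ordering: D/Q × S = 1,250/294 × $180 = $765.31
Holding:  Q/2 × H = 294/2 × $14 = $2,058.00
Total = $765.31 + $2,058.00 = $2,823.31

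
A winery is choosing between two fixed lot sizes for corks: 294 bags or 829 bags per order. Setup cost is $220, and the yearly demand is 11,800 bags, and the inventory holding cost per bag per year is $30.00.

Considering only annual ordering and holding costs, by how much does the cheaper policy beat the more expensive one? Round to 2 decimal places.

TC(Q) = (D/Q)S + (Q/2)H
TC(294) = (11,800/294)×220 + (294/2)×30 = $13,239.93
TC(829) = (11,800/829)×220 + (829/2)×30 = $15,566.48
Cheaper: Q = 294.  Difference = $2,326.55

$2,326.55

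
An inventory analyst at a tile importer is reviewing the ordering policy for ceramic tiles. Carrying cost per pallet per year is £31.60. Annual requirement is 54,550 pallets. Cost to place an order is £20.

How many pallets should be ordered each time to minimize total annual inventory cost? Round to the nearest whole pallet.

263 pallets

EOQ = √(2DS/H) = √(2 × 54,550 × 20 / 31.6)
    = √(69,050.63) ≈ 262.77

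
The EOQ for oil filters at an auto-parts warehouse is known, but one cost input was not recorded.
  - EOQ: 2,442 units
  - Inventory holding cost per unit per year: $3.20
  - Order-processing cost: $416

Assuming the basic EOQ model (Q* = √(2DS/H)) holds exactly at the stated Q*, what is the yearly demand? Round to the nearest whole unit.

22,936 units per year

EOQ relation: Q² = 2DS/H, so rearrange for the unknown.
D = Q²H / (2S) = 2,442² × 3.2 / (2 × 416) = 22,936.02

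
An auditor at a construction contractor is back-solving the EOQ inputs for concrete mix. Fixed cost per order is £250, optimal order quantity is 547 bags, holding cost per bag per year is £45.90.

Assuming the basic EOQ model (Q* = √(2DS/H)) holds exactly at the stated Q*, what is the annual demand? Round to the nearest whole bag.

Since Q* = (2DS/H)^½, squaring gives Q*²·H = 2DS.
D = Q²H / (2S) = 547² × 45.9 / (2 × 250) = 27,467.39

27,467 bags per year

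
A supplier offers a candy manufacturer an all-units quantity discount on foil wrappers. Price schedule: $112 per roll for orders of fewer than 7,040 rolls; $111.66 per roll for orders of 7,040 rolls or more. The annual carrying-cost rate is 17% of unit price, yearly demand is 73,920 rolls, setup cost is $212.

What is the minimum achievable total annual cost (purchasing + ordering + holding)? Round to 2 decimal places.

$8,303,468.53

H₁ = 17%×$112 = $19.0400;  H₂ = 17%×$111.66 = $18.9822
EOQ₁ = √(2×73,920×212/19.0400) = 1,283.01  (< 7,040, feasible at tier 1)
EOQ₂ = √(2×73,920×212/18.9822) = 1,284.96  (< 7,040 → use Q = 7,040 at tier-2 price)
TC(tier 1 (EOQ₁), Q≈1,283.0) = $8,303,468.53
TC(tier 2, Q≈7,040.0) = $8,322,950.54
Minimum at tier 1 (EOQ₁): $8,303,468.53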